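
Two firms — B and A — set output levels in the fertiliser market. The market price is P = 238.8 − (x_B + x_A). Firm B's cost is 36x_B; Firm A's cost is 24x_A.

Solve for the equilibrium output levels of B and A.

Firm B's profit: π = x_B(238.8 − (x_B + x_A)) − 36x_B.
∂π/∂x_B = 202.8 − 2x_B − x_A = 0, so x_B = 101.4 − 0.5x_A.
By the same steps for A: x_A = 107.4 − 0.5x_B.
Substituting the second reaction function into the first: x_B = 101.4 − 0.5(107.4 − 0.5x_B), which gives 0.75x_B = 47.7 ⇒ x_B = 63.6.
Then x_A = 107.4 − 0.5·63.6 = 75.6.

63.6, 75.6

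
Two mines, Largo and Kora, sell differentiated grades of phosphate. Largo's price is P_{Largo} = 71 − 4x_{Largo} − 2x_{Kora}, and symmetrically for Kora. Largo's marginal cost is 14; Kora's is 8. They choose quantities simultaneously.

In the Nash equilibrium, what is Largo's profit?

121

Mine Largo's profit: π = x_{Largo}(71 − 4x_{Largo} − 2x_{Kora}) − 14x_{Largo}.
∂π/∂x_{Largo} = 57 − 8x_{Largo} − 2x_{Kora} = 0 ⇒ x_{Largo} = 7.125 − 0.25x_{Kora}.
Similarly x_{Kora} = 7.875 − 0.25x_{Largo}.
Substituting the second reaction function into the first: x_{Largo} = 7.125 − 0.25(7.875 − 0.25x_{Largo}), which gives 0.9375x_{Largo} = 165/32 ⇒ x_{Largo} = 5.5.
Then x_{Kora} = 7.875 − 0.25·5.5 = 6.5.
P_{Largo} = 71 − 4·5.5 − 2·6.5 = 36.
Profit = (36 − 14)·5.5 = 121.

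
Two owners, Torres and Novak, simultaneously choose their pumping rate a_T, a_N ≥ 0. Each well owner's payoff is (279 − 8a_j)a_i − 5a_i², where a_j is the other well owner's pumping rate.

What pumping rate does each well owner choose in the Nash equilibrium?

15.5

Torres's payoff is (279 − 8a_N)a_T − 5a_T².
∂π/∂a_T = 279 − 8a_N − 10a_T = 0, so a_T = 27.9 − 0.8a_N.
Setting a_T = a_N in the reaction function: a_T = 27.9 − 0.8a_T, so a_T = 27.9 / 1.8 = 15.5.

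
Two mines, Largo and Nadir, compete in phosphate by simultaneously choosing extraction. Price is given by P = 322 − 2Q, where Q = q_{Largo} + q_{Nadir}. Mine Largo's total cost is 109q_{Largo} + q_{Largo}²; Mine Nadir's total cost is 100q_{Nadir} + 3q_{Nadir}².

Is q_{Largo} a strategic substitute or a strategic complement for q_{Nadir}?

strategic substitutes

Mine Largo's profit: π = q_{Largo}(322 − 2(q_{Largo} + q_{Nadir})) − 109q_{Largo} − q_{Largo}².
∂π/∂q_{Largo} = 213 − 6q_{Largo} − 2q_{Nadir} = 0, so q_{Largo} = 35.5 − (1/3)q_{Nadir}.
The best-response slope dq_{Largo}/dq_{Nadir} = −1/3 < 0: the reaction function is downward-sloping, so the choices are strategic substitutes.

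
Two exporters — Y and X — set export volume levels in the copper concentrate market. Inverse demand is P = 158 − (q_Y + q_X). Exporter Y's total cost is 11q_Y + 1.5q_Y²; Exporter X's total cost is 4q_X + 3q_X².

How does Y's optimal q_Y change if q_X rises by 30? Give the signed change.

Exporter Y's profit: π = q_Y(158 − (q_Y + q_X)) − 11q_Y − 1.5q_Y².
∂π/∂q_Y = 147 − 5q_Y − q_X = 0, so q_Y = 29.4 − 0.2q_X.
The reaction-function slope is −0.2, so a 30-unit rise in q_X moves q_Y by −0.2 × 30 = −6. Y's best response falls — the actions are strategic substitutes.

-6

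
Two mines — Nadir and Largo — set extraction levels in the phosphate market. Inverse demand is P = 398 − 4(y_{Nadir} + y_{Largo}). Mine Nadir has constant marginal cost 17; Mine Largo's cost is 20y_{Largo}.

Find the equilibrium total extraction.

Mine Nadir's profit: π = y_{Nadir}(398 − 4(y_{Nadir} + y_{Largo})) − 17y_{Nadir}.
∂π/∂y_{Nadir} = 381 − 8y_{Nadir} − 4y_{Largo} = 0, so y_{Nadir} = 47.625 − 0.5y_{Largo}.
By the same steps for Largo: y_{Largo} = 47.25 − 0.5y_{Nadir}.
Substituting the second reaction function into the first: y_{Nadir} = 47.625 − 0.5(47.25 − 0.5y_{Nadir}), which gives 0.75y_{Nadir} = 24 ⇒ y_{Nadir} = 32.
Then y_{Largo} = 47.25 − 0.5·32 = 31.25.
Total extraction: 32 + 31.25 = 63.25.

63.25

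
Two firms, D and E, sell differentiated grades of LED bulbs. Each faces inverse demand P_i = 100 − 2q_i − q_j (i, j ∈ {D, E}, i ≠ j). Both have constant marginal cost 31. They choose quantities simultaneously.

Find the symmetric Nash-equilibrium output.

Firm D's profit: π = q_D(100 − 2q_D − q_E) − 31q_D.
∂π/∂q_D = 69 − 4q_D − q_E = 0 ⇒ q_D = 17.25 − 0.25q_E.
The game is symmetric, so in equilibrium q_E = q_D: the reaction function gives 1.25q_D = 17.25, hence q_D = 13.8.

13.8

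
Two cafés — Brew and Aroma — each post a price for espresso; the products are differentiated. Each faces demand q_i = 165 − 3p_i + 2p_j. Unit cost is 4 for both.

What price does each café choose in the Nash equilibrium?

44.25

Brew's profit: π = (p_{Brew} − 4)(165 − 3p_{Brew} + 2p_{Aroma}).
∂π/∂p_{Brew} = 177 − 6p_{Brew} + 2p_{Aroma} = 0 ⇒ p_{Brew} = 29.5 + (1/3)p_{Aroma}.
By symmetry p_{Aroma} = p_{Brew}; substituting into the reaction function, (2/3)p_{Brew} = 29.5 and p_{Brew} = 44.25.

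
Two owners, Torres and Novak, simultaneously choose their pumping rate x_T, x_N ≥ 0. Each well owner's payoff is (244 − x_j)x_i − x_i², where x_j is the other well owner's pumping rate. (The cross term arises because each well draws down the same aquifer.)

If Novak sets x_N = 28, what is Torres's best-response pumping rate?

108

Torres's payoff is (244 − x_N)x_T − x_T².
∂π/∂x_T = 244 − x_N − 2x_T = 0, so x_T = 122 − 0.5x_N.
At x_N = 28: x_T = 122 − 0.5·28 = 108.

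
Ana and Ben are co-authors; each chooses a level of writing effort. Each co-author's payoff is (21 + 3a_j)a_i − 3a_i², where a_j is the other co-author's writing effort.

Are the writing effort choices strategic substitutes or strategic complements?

strategic complements

Ana's payoff is (21 + 3a_B)a_A − 3a_A².
∂π/∂a_A = 21 + 3a_B − 6a_A = 0, so a_A = 3.5 + 0.5a_B.
The best-response slope da_A/da_B = 0.5 > 0: the reaction function is upward-sloping, so the choices are strategic complements.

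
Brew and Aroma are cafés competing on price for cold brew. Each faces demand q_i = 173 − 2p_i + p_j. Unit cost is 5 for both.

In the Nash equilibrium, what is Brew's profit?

Brew's profit: π = (p_{Brew} − 5)(173 − 2p_{Brew} + p_{Aroma}).
∂π/∂p_{Brew} = 183 − 4p_{Brew} + p_{Aroma} = 0 ⇒ p_{Brew} = 45.75 + 0.25p_{Aroma}.
Setting p_{Brew} = p_{Aroma} in the reaction function: p_{Brew} = 45.75 + 0.25p_{Brew}, so p_{Brew} = 45.75 / 0.75 = 61.
q_{Brew} = 173 − 2·61 + 61 = 112.
Profit = (61 − 5)·112 = 6272.

6272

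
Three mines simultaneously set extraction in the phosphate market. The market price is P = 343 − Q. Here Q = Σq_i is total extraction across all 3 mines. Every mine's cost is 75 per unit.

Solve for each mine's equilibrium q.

A representative mine's profit is π_i = q_i(343 − Q) − 75q_i, with Q = q_i + Σ_{j≠i} q_j.
First-order condition: 268 − 2q_i − Σ_{j≠i} q_j = 0.
Imposing symmetry (q_j = q for all j) turns Σ_{j≠i} q_j into 2q, so 268 = 4q and q = 67.

67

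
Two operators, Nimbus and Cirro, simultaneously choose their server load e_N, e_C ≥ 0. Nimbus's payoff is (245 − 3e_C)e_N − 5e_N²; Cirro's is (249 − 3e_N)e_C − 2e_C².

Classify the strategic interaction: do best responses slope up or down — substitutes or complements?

Expanding Nimbus's payoff: 245e_N − 3e_Ce_N − 5e_N².
∂π/∂e_N = 245 − 3e_C − 10e_N = 0, so e_N = 24.5 − 0.3e_C.
The best-response slope de_N/de_C = −0.3 < 0: the reaction function is downward-sloping, so the choices are strategic substitutes.

strategic substitutes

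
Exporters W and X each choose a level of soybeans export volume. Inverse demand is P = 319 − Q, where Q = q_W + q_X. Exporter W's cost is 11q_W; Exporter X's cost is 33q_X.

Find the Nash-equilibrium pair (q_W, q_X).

Exporter W's profit: π = q_W(319 − (q_W + q_X)) − 11q_W.
∂π/∂q_W = 308 − 2q_W − q_X = 0, so q_W = 154 − 0.5q_X.
By the same steps for X: q_X = 143 − 0.5q_W.
Plugging q_X into W's best response: q_W = 154 − 0.5(143 − 0.5q_W) ⇒ 0.75q_W = 82.5, so q_W = 110.
Then q_X = 143 − 0.5·110 = 88.

110, 88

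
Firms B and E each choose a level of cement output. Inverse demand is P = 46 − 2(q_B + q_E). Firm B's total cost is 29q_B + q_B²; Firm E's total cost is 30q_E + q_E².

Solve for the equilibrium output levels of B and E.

Firm B's profit: π = q_B(46 − 2(q_B + q_E)) − 29q_B − q_B².
∂π/∂q_B = 17 − 6q_B − 2q_E = 0, so q_B = 17/6 − (1/3)q_E.
By the same steps for E: q_E = 8/3 − (1/3)q_B.
Plugging q_E into B's best response: q_B = 17/6 − (1/3)(8/3 − (1/3)q_B) ⇒ (8/9)q_B = 35/18, so q_B = 2.1875.
Then q_E = 8/3 − (1/3)·2.1875 = 1.9375.

2.1875, 1.9375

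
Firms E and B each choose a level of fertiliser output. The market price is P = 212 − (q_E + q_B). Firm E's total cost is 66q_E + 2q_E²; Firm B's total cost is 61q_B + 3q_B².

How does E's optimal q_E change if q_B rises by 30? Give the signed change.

-5

Firm E's profit: π = q_E(212 − (q_E + q_B)) − 66q_E − 2q_E².
∂π/∂q_E = 146 − 6q_E − q_B = 0, so q_E = 73/3 − (1/6)q_B.
The reaction-function slope is −1/6, so a 30-unit rise in q_B moves q_E by −1/6 × 30 = −5. E's best response falls — the actions are strategic substitutes.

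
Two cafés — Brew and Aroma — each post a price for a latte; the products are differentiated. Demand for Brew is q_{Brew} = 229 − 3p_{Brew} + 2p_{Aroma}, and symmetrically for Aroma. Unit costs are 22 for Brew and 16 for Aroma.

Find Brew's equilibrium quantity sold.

151.875

Brew's profit: π = (p_{Brew} − 22)(229 − 3p_{Brew} + 2p_{Aroma}).
∂π/∂p_{Brew} = 295 − 6p_{Brew} + 2p_{Aroma} = 0 ⇒ p_{Brew} = 295/6 + (1/3)p_{Aroma}.
Similarly p_{Aroma} = 277/6 + (1/3)p_{Brew}.
Solving the two reaction functions simultaneously: (1 − (1/3)(1/3))p_{Brew} = 295/6 + (1/3)·(277/6), so (8/9)p_{Brew} = 581/9 and p_{Brew} = 72.625.
Then p_{Aroma} = 277/6 + (1/3)·72.625 = 70.375.
q_{Brew} = 229 − 3·72.625 + 2·70.375 = 151.875.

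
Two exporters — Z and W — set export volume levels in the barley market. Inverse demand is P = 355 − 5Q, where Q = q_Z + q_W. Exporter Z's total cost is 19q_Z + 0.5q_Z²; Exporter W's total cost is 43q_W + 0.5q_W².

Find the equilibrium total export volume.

Exporter Z's profit: π = q_Z(355 − 5(q_Z + q_W)) − 19q_Z − 0.5q_Z².
∂π/∂q_Z = 336 − 11q_Z − 5q_W = 0, so q_Z = 336/11 − (5/11)q_W.
By the same steps for W: q_W = 312/11 − (5/11)q_Z.
Plugging q_W into Z's best response: q_Z = 336/11 − (5/11)(312/11 − (5/11)q_Z) ⇒ (96/121)q_Z = 2136/121, so q_Z = 22.25.
Then q_W = 312/11 − (5/11)·22.25 = 18.25.
Total export volume: 22.25 + 18.25 = 40.5.

40.5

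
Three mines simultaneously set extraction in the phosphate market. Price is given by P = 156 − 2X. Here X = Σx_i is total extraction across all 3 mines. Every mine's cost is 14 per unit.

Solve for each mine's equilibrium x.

A representative mine's profit is π_i = x_i(156 − 2X) − 14x_i, with X = x_i + Σ_{j≠i} x_j.
First-order condition: 142 − 4x_i − 2Σ_{j≠i} x_j = 0.
Imposing symmetry (x_j = x for all j) turns Σ_{j≠i} x_j into 2x, so 142 = 8x and x = 17.75.

17.75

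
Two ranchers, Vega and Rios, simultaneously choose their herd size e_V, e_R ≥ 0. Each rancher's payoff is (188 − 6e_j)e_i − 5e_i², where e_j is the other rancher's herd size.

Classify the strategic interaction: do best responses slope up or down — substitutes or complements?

Vega's payoff is (188 − 6e_R)e_V − 5e_V².
∂π/∂e_V = 188 − 6e_R − 10e_V = 0, so e_V = 18.8 − 0.6e_R.
The best-response slope de_V/de_R = −0.6 < 0: the reaction function is downward-sloping, so the choices are strategic substitutes.

strategic substitutes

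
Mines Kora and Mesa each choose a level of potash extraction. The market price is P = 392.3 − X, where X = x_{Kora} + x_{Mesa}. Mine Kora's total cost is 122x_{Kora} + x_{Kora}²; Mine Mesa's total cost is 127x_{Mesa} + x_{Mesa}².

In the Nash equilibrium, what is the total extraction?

Mine Kora's profit: π = x_{Kora}(392.3 − (x_{Kora} + x_{Mesa})) − 122x_{Kora} − x_{Kora}².
∂π/∂x_{Kora} = 270.3 − 4x_{Kora} − x_{Mesa} = 0, so x_{Kora} = 67.575 − 0.25x_{Mesa}.
By the same steps for Mesa: x_{Mesa} = 66.325 − 0.25x_{Kora}.
Solving the two reaction functions simultaneously: (1 − (−0.25)(−0.25))x_{Kora} = 67.575 − 0.25·66.325, so 0.9375x_{Kora} = 8159/160 and x_{Kora} = 8159/150.
Then x_{Mesa} = 66.325 − 0.25·(8159/150) = 7909/150.
Total extraction: 8159/150 + 7909/150 = 107.12.

107.12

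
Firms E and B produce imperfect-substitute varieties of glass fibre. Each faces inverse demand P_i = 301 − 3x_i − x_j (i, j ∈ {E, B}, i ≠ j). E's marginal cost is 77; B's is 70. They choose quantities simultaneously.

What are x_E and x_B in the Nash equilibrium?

Firm E's profit: π = x_E(301 − 3x_E − x_B) − 77x_E.
∂π/∂x_E = 224 − 6x_E − x_B = 0 ⇒ x_E = 112/3 − (1/6)x_B.
Similarly x_B = 38.5 − (1/6)x_E.
Solving the two reaction functions simultaneously: (1 − (−1/6)(−1/6))x_E = 112/3 − (1/6)·38.5, so (35/36)x_E = 371/12 and x_E = 31.8.
Then x_B = 38.5 − (1/6)·31.8 = 33.2.

31.8, 33.2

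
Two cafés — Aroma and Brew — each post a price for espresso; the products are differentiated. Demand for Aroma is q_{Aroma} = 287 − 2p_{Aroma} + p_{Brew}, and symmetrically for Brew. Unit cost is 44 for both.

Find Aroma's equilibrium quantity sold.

162

Aroma's profit: π = (p_{Aroma} − 44)(287 − 2p_{Aroma} + p_{Brew}).
∂π/∂p_{Aroma} = 375 − 4p_{Aroma} + p_{Brew} = 0 ⇒ p_{Aroma} = 93.75 + 0.25p_{Brew}.
Setting p_{Aroma} = p_{Brew} in the reaction function: p_{Aroma} = 93.75 + 0.25p_{Aroma}, so p_{Aroma} = 93.75 / 0.75 = 125.
q_{Aroma} = 287 − 2·125 + 125 = 162.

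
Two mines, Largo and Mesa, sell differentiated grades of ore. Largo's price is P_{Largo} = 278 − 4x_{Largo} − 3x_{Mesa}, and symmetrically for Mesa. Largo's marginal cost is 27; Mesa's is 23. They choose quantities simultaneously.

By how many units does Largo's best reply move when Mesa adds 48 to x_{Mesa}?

Mine Largo's profit: π = x_{Largo}(278 − 4x_{Largo} − 3x_{Mesa}) − 27x_{Largo}.
∂π/∂x_{Largo} = 251 − 8x_{Largo} − 3x_{Mesa} = 0 ⇒ x_{Largo} = 31.375 − 0.375x_{Mesa}.
The reaction-function slope is −0.375, so a 48-unit rise in x_{Mesa} moves x_{Largo} by −0.375 × 48 = −18. Largo's best response falls — the actions are strategic substitutes.

-18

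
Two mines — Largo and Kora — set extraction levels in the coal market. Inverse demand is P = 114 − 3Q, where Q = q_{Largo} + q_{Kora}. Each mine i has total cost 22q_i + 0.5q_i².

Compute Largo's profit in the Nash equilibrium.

Mine Largo's profit: π = q_{Largo}(114 − 3(q_{Largo} + q_{Kora})) − 22q_{Largo} − 0.5q_{Largo}².
∂π/∂q_{Largo} = 92 − 7q_{Largo} − 3q_{Kora} = 0, so q_{Largo} = 92/7 − (3/7)q_{Kora}.
Setting q_{Largo} = q_{Kora} in the reaction function: q_{Largo} = 92/7 − (3/7)q_{Largo}, so q_{Largo} = (92/7) / (10/7) = 9.2.
Price P = 114 − 3·18.4 = 58.8.
Largo's profit: (58.8 − 22)·9.2 − 0.5(9.2)² = 296.24.

296.24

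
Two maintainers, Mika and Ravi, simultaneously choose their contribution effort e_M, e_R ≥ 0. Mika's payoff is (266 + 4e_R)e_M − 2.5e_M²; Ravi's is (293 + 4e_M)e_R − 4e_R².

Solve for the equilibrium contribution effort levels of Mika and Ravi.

Expanding Mika's payoff: 266e_M + 4e_Re_M − 2.5e_M².
∂π/∂e_M = 266 + 4e_R − 5e_M = 0, so e_M = 53.2 + 0.8e_R.
Likewise for Ravi: e_R = 36.625 + 0.5e_M.
Solving the two reaction functions simultaneously: (1 − (0.8)(0.5))e_M = 53.2 + 0.8·36.625, so 0.6e_M = 82.5 and e_M = 137.5.
Then e_R = 36.625 + 0.5·137.5 = 105.375.

137.5, 105.375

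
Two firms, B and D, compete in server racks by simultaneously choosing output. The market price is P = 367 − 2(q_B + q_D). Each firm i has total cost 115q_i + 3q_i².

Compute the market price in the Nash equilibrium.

Firm B's profit: π = q_B(367 − 2(q_B + q_D)) − 115q_B − 3q_B².
∂π/∂q_B = 252 − 10q_B − 2q_D = 0, so q_B = 25.2 − 0.2q_D.
Setting q_B = q_D in the reaction function: q_B = 25.2 − 0.2q_B, so q_B = 25.2 / 1.2 = 21.
Equilibrium price: P = 367 − 2·42 = 283.

283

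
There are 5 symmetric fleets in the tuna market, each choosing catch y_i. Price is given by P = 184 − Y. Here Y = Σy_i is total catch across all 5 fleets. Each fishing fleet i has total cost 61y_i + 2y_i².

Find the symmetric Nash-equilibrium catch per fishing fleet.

A representative fishing fleet's profit is π_i = y_i(184 − Y) − 61y_i − 2y_i², with Y = y_i + Σ_{j≠i} y_j.
First-order condition: 123 − 6y_i − Σ_{j≠i} y_j = 0.
With identical fishing fleets, set every y_j = y: then 123 − 6y − 4y = 0, i.e. y = 123/10 = 12.3.

12.3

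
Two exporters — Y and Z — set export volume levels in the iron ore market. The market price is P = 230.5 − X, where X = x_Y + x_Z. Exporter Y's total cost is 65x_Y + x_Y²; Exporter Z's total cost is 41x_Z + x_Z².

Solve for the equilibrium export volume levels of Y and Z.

Exporter Y's profit: π = x_Y(230.5 − (x_Y + x_Z)) − 65x_Y − x_Y².
∂π/∂x_Y = 165.5 − 4x_Y − x_Z = 0, so x_Y = 41.375 − 0.25x_Z.
By the same steps for Z: x_Z = 47.375 − 0.25x_Y.
Solving the two reaction functions simultaneously: (1 − (−0.25)(−0.25))x_Y = 41.375 − 0.25·47.375, so 0.9375x_Y = 945/32 and x_Y = 31.5.
Then x_Z = 47.375 − 0.25·31.5 = 39.5.

31.5, 39.5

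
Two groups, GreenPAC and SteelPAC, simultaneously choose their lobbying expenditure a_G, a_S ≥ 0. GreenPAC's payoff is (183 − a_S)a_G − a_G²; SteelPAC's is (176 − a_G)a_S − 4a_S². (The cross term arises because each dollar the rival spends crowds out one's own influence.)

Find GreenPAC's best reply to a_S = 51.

Expanding GreenPAC's payoff: 183a_G − a_Sa_G − a_G².
∂π/∂a_G = 183 − a_S − 2a_G = 0, so a_G = 91.5 − 0.5a_S.
At a_S = 51: a_G = 91.5 − 0.5·51 = 66.

66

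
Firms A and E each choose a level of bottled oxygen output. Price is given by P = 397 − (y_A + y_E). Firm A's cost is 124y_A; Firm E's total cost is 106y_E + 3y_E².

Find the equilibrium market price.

250.2

Firm A's profit: π = y_A(397 − (y_A + y_E)) − 124y_A.
∂π/∂y_A = 273 − 2y_A − y_E = 0, so y_A = 136.5 − 0.5y_E.
For E: ∂π/∂y_E = 291 − 8y_E − y_A = 0 ⇒ y_E = 36.375 − 0.125y_A.
Substituting the second reaction function into the first: y_A = 136.5 − 0.5(36.375 − 0.125y_A), which gives 0.9375y_A = 118.3125 ⇒ y_A = 126.2.
Then y_E = 36.375 − 0.125·126.2 = 20.6.
Equilibrium price: P = 397 − 146.8 = 250.2.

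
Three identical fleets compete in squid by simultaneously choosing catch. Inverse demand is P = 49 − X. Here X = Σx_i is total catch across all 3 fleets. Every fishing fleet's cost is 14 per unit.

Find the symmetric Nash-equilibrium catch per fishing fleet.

A representative fishing fleet's profit is π_i = x_i(49 − X) − 14x_i, with X = x_i + Σ_{j≠i} x_j.
First-order condition: 35 − 2x_i − Σ_{j≠i} x_j = 0.
With identical fishing fleets, set every x_j = x: then 35 − 2x − 2x = 0, i.e. x = 35/4 = 8.75.

8.75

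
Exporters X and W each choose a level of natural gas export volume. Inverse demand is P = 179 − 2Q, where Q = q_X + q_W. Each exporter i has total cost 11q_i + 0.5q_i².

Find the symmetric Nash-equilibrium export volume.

Exporter X's profit: π = q_X(179 − 2(q_X + q_W)) − 11q_X − 0.5q_X².
∂π/∂q_X = 168 − 5q_X − 2q_W = 0, so q_X = 33.6 − 0.4q_W.
The game is symmetric, so in equilibrium q_W = q_X: the reaction function gives 1.4q_X = 33.6, hence q_X = 24.

24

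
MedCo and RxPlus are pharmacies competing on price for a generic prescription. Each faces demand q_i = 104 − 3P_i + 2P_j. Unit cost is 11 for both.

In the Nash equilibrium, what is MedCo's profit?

1621.6875

MedCo's profit: π = (P_{MedCo} − 11)(104 − 3P_{MedCo} + 2P_{RxPlus}).
∂π/∂P_{MedCo} = 137 − 6P_{MedCo} + 2P_{RxPlus} = 0 ⇒ P_{MedCo} = 137/6 + (1/3)P_{RxPlus}.
The game is symmetric, so in equilibrium P_{RxPlus} = P_{MedCo}: the reaction function gives (2/3)P_{MedCo} = 137/6, hence P_{MedCo} = 34.25.
q_{MedCo} = 104 − 3·34.25 + 2·34.25 = 69.75.
Profit = (34.25 − 11)·69.75 = 1621.6875.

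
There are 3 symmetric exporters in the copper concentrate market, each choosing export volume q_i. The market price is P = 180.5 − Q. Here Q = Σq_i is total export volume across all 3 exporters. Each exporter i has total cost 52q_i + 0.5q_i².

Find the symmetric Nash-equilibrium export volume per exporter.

25.7

A representative exporter's profit is π_i = q_i(180.5 − Q) − 52q_i − 0.5q_i², with Q = q_i + Σ_{j≠i} q_j.
First-order condition: 128.5 − 3q_i − Σ_{j≠i} q_j = 0.
Imposing symmetry (q_j = q for all j) turns Σ_{j≠i} q_j into 2q, so 128.5 = 5q and q = 25.7.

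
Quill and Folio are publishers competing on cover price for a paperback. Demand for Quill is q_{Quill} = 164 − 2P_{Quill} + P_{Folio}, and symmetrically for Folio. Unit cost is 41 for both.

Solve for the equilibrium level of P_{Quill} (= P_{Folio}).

Quill's profit: π = (P_{Quill} − 41)(164 − 2P_{Quill} + P_{Folio}).
∂π/∂P_{Quill} = 246 − 4P_{Quill} + P_{Folio} = 0 ⇒ P_{Quill} = 61.5 + 0.25P_{Folio}.
Setting P_{Quill} = P_{Folio} in the reaction function: P_{Quill} = 61.5 + 0.25P_{Quill}, so P_{Quill} = 61.5 / 0.75 = 82.

82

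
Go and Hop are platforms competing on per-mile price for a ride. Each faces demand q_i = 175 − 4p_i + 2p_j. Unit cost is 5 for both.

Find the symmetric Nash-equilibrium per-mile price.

Go's profit: π = (p_{Go} − 5)(175 − 4p_{Go} + 2p_{Hop}).
∂π/∂p_{Go} = 195 − 8p_{Go} + 2p_{Hop} = 0 ⇒ p_{Go} = 24.375 + 0.25p_{Hop}.
Setting p_{Go} = p_{Hop} in the reaction function: p_{Go} = 24.375 + 0.25p_{Go}, so p_{Go} = 24.375 / 0.75 = 32.5.

32.5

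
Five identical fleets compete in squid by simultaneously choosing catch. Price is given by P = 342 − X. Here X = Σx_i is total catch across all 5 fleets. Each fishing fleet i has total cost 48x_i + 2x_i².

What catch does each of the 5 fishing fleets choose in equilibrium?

29.4

A representative fishing fleet's profit is π_i = x_i(342 − X) − 48x_i − 2x_i², with X = x_i + Σ_{j≠i} x_j.
First-order condition: 294 − 6x_i − Σ_{j≠i} x_j = 0.
In a symmetric equilibrium every fishing fleet chooses the same x, so Σ_{j≠i} x_j = 4x. The condition becomes 294 − 10x = 0, giving x = 294/10 = 29.4.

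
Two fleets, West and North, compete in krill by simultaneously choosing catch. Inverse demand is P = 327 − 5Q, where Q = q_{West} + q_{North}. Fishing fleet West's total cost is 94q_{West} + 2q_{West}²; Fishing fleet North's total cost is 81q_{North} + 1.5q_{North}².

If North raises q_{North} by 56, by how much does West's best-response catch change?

-20

Fishing fleet West's profit: π = q_{West}(327 − 5(q_{West} + q_{North})) − 94q_{West} − 2q_{West}².
∂π/∂q_{West} = 233 − 14q_{West} − 5q_{North} = 0, so q_{West} = 233/14 − (5/14)q_{North}.
The reaction-function slope is −5/14, so a 56-unit rise in q_{North} moves q_{West} by −5/14 × 56 = −20. West's best response falls — the actions are strategic substitutes.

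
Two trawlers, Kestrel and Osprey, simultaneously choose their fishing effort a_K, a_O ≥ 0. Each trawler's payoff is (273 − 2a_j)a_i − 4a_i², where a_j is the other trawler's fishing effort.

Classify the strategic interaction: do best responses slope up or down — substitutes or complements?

Kestrel's payoff is (273 − 2a_O)a_K − 4a_K².
∂π/∂a_K = 273 − 2a_O − 8a_K = 0, so a_K = 34.125 − 0.25a_O.
The best-response slope da_K/da_O = −0.25 < 0: the reaction function is downward-sloping, so the choices are strategic substitutes.

strategic substitutes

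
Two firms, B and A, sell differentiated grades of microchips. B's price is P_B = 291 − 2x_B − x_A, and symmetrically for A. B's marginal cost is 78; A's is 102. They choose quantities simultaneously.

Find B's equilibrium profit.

3907.28

Firm B's profit: π = x_B(291 − 2x_B − x_A) − 78x_B.
∂π/∂x_B = 213 − 4x_B − x_A = 0 ⇒ x_B = 53.25 − 0.25x_A.
Similarly x_A = 47.25 − 0.25x_B.
Substituting the second reaction function into the first: x_B = 53.25 − 0.25(47.25 − 0.25x_B), which gives 0.9375x_B = 41.4375 ⇒ x_B = 44.2.
Then x_A = 47.25 − 0.25·44.2 = 36.2.
P_B = 291 − 2·44.2 − 36.2 = 166.4.
Profit = (166.4 − 78)·44.2 = 3907.28.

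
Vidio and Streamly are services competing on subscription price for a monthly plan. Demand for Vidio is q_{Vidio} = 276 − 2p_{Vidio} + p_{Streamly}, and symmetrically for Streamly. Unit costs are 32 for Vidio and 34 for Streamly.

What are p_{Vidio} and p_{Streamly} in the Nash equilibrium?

Vidio's profit: π = (p_{Vidio} − 32)(276 − 2p_{Vidio} + p_{Streamly}).
∂π/∂p_{Vidio} = 340 − 4p_{Vidio} + p_{Streamly} = 0 ⇒ p_{Vidio} = 85 + 0.25p_{Streamly}.
Similarly p_{Streamly} = 86 + 0.25p_{Vidio}.
Substituting the second reaction function into the first: p_{Vidio} = 85 + 0.25(86 + 0.25p_{Vidio}), which gives 0.9375p_{Vidio} = 106.5 ⇒ p_{Vidio} = 113.6.
Then p_{Streamly} = 86 + 0.25·113.6 = 114.4.

113.6, 114.4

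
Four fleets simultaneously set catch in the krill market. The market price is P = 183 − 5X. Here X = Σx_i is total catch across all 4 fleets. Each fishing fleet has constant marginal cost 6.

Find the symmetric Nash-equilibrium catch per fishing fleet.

A representative fishing fleet's profit is π_i = x_i(183 − 5X) − 6x_i, with X = x_i + Σ_{j≠i} x_j.
First-order condition: 177 − 10x_i − 5Σ_{j≠i} x_j = 0.
With identical fishing fleets, set every x_j = x: then 177 − 10x − 15x = 0, i.e. x = 177/25 = 7.08.

7.08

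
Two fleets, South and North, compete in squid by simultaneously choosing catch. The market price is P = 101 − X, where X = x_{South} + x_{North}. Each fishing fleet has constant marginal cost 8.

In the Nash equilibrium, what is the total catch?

Fishing fleet South's profit: π = x_{South}(101 − (x_{South} + x_{North})) − 8x_{South}.
∂π/∂x_{South} = 93 − 2x_{South} − x_{North} = 0, so x_{South} = 46.5 − 0.5x_{North}.
The game is symmetric, so in equilibrium x_{North} = x_{South}: the reaction function gives 1.5x_{South} = 46.5, hence x_{South} = 31.
Total catch: 31 + 31 = 62.

62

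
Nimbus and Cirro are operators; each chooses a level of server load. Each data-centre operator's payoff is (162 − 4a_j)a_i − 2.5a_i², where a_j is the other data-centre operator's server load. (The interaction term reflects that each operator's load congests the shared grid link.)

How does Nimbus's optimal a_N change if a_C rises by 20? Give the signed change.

-16

Nimbus's payoff is (162 − 4a_C)a_N − 2.5a_N².
∂π/∂a_N = 162 − 4a_C − 5a_N = 0, so a_N = 32.4 − 0.8a_C.
The reaction-function slope is −0.8, so a 20-unit rise in a_C moves a_N by −0.8 × 20 = −16. Nimbus's best response falls — the actions are strategic substitutes.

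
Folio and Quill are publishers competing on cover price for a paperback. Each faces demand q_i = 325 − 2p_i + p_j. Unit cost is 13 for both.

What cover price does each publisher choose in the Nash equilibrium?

117

Folio's profit: π = (p_{Folio} − 13)(325 − 2p_{Folio} + p_{Quill}).
∂π/∂p_{Folio} = 351 − 4p_{Folio} + p_{Quill} = 0 ⇒ p_{Folio} = 87.75 + 0.25p_{Quill}.
Setting p_{Folio} = p_{Quill} in the reaction function: p_{Folio} = 87.75 + 0.25p_{Folio}, so p_{Folio} = 87.75 / 0.75 = 117.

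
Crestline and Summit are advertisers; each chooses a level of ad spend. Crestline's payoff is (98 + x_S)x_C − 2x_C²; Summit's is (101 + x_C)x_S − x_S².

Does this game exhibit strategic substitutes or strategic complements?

strategic complements

Expanding Crestline's payoff: 98x_C + x_Sx_C − 2x_C².
∂π/∂x_C = 98 + x_S − 4x_C = 0, so x_C = 24.5 + 0.25x_S.
The best-response slope dx_C/dx_S = 0.25 > 0: the reaction function is upward-sloping, so the choices are strategic complements.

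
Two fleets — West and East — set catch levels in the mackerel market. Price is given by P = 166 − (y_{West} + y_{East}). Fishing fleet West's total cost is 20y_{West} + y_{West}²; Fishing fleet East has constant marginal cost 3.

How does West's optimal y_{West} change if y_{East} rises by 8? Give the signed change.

-2

Fishing fleet West's profit: π = y_{West}(166 − (y_{West} + y_{East})) − 20y_{West} − y_{West}².
∂π/∂y_{West} = 146 − 4y_{West} − y_{East} = 0, so y_{West} = 36.5 − 0.25y_{East}.
The reaction-function slope is −0.25, so an 8-unit rise in y_{East} moves y_{West} by −0.25 × 8 = −2. West's best response falls — the actions are strategic substitutes.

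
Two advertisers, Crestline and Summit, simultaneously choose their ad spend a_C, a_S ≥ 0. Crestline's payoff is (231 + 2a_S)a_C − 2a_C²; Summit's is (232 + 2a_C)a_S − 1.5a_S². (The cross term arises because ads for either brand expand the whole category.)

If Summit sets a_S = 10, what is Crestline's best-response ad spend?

Expanding Crestline's payoff: 231a_C + 2a_Sa_C − 2a_C².
∂π/∂a_C = 231 + 2a_S − 4a_C = 0, so a_C = 57.75 + 0.5a_S.
At a_S = 10: a_C = 57.75 + 0.5·10 = 62.75.

62.75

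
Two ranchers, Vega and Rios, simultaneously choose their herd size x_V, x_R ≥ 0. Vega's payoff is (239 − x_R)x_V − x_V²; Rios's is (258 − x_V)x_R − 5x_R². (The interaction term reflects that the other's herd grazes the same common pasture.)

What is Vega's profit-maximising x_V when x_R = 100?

Expanding Vega's payoff: 239x_V − x_Rx_V − x_V².
∂π/∂x_V = 239 − x_R − 2x_V = 0, so x_V = 119.5 − 0.5x_R.
At x_R = 100: x_V = 119.5 − 0.5·100 = 69.5.

69.5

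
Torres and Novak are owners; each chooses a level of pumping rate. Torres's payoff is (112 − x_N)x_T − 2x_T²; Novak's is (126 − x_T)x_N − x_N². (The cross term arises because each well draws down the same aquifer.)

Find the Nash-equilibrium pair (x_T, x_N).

14, 56

Expanding Torres's payoff: 112x_T − x_Nx_T − 2x_T².
∂π/∂x_T = 112 − x_N − 4x_T = 0, so x_T = 28 − 0.25x_N.
Likewise for Novak: x_N = 63 − 0.5x_T.
Substituting the second reaction function into the first: x_T = 28 − 0.25(63 − 0.5x_T), which gives 0.875x_T = 12.25 ⇒ x_T = 14.
Then x_N = 63 − 0.5·14 = 56.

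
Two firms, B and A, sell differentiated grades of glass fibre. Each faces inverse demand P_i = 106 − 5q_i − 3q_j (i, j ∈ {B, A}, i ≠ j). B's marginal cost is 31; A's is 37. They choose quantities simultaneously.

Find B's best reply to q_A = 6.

Firm B's profit: π = q_B(106 − 5q_B − 3q_A) − 31q_B.
∂π/∂q_B = 75 − 10q_B − 3q_A = 0 ⇒ q_B = 7.5 − 0.3q_A.
At q_A = 6: q_B = 7.5 − 0.3·6 = 5.7.

5.7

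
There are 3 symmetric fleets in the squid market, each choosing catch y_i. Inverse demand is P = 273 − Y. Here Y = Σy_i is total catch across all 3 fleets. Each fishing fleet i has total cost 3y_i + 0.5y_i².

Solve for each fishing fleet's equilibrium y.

54

A representative fishing fleet's profit is π_i = y_i(273 − Y) − 3y_i − 0.5y_i², with Y = y_i + Σ_{j≠i} y_j.
First-order condition: 270 − 3y_i − Σ_{j≠i} y_j = 0.
Imposing symmetry (y_j = y for all j) turns Σ_{j≠i} y_j into 2y, so 270 = 5y and y = 54.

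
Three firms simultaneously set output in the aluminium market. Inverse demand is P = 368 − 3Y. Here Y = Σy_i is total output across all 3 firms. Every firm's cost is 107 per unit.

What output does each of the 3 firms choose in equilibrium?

A representative firm's profit is π_i = y_i(368 − 3Y) − 107y_i, with Y = y_i + Σ_{j≠i} y_j.
First-order condition: 261 − 6y_i − 3Σ_{j≠i} y_j = 0.
Imposing symmetry (y_j = y for all j) turns Σ_{j≠i} y_j into 2y, so 261 = 12y and y = 21.75.

21.75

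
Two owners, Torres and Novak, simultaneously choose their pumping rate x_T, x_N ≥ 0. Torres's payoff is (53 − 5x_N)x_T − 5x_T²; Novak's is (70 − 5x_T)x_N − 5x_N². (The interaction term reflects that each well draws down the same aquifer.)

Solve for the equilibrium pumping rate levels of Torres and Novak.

2.4, 5.8

Expanding Torres's payoff: 53x_T − 5x_Nx_T − 5x_T².
∂π/∂x_T = 53 − 5x_N − 10x_T = 0, so x_T = 5.3 − 0.5x_N.
Likewise for Novak: x_N = 7 − 0.5x_T.
Solving the two reaction functions simultaneously: (1 − (−0.5)(−0.5))x_T = 5.3 − 0.5·7, so 0.75x_T = 1.8 and x_T = 2.4.
Then x_N = 7 − 0.5·2.4 = 5.8.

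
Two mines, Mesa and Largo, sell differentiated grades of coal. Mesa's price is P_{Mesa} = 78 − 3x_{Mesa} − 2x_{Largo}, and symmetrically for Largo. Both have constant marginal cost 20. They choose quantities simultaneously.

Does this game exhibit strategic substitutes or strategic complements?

strategic substitutes

Mine Mesa's profit: π = x_{Mesa}(78 − 3x_{Mesa} − 2x_{Largo}) − 20x_{Mesa}.
∂π/∂x_{Mesa} = 58 − 6x_{Mesa} − 2x_{Largo} = 0 ⇒ x_{Mesa} = 29/3 − (1/3)x_{Largo}.
The best-response slope dx_{Mesa}/dx_{Largo} = −1/3 < 0: the reaction function is downward-sloping, so the choices are strategic substitutes.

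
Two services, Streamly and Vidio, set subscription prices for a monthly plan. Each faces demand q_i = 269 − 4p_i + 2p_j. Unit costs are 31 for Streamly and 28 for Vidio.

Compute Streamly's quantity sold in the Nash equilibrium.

136.4

Streamly's profit: π = (p_{Streamly} − 31)(269 − 4p_{Streamly} + 2p_{Vidio}).
∂π/∂p_{Streamly} = 393 − 8p_{Streamly} + 2p_{Vidio} = 0 ⇒ p_{Streamly} = 49.125 + 0.25p_{Vidio}.
Similarly p_{Vidio} = 47.625 + 0.25p_{Streamly}.
Solving the two reaction functions simultaneously: (1 − (0.25)(0.25))p_{Streamly} = 49.125 + 0.25·47.625, so 0.9375p_{Streamly} = 1953/32 and p_{Streamly} = 65.1.
Then p_{Vidio} = 47.625 + 0.25·65.1 = 63.9.
q_{Streamly} = 269 − 4·65.1 + 2·63.9 = 136.4.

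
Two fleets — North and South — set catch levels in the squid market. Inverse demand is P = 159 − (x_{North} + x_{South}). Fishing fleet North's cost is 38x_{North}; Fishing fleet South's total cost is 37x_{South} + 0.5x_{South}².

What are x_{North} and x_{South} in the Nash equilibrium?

Fishing fleet North's profit: π = x_{North}(159 − (x_{North} + x_{South})) − 38x_{North}.
∂π/∂x_{North} = 121 − 2x_{North} − x_{South} = 0, so x_{North} = 60.5 − 0.5x_{South}.
For South: ∂π/∂x_{South} = 122 − 3x_{South} − x_{North} = 0 ⇒ x_{South} = 122/3 − (1/3)x_{North}.
Substituting the second reaction function into the first: x_{North} = 60.5 − 0.5(122/3 − (1/3)x_{North}), which gives (5/6)x_{North} = 241/6 ⇒ x_{North} = 48.2.
Then x_{South} = 122/3 − (1/3)·48.2 = 24.6.

48.2, 24.6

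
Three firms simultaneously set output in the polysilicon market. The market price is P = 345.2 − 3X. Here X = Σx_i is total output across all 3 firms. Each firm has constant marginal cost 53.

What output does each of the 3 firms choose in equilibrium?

24.35

A representative firm's profit is π_i = x_i(345.2 − 3X) − 53x_i, with X = x_i + Σ_{j≠i} x_j.
First-order condition: 292.2 − 6x_i − 3Σ_{j≠i} x_j = 0.
In a symmetric equilibrium every firm chooses the same x, so Σ_{j≠i} x_j = 2x. The condition becomes 292.2 − 12x = 0, giving x = 292.2/12 = 24.35.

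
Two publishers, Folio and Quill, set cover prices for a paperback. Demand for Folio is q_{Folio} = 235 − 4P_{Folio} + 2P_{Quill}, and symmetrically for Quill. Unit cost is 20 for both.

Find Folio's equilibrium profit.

Folio's profit: π = (P_{Folio} − 20)(235 − 4P_{Folio} + 2P_{Quill}).
∂π/∂P_{Folio} = 315 − 8P_{Folio} + 2P_{Quill} = 0 ⇒ P_{Folio} = 39.375 + 0.25P_{Quill}.
Setting P_{Folio} = P_{Quill} in the reaction function: P_{Folio} = 39.375 + 0.25P_{Folio}, so P_{Folio} = 39.375 / 0.75 = 52.5.
q_{Folio} = 235 − 4·52.5 + 2·52.5 = 130.
Profit = (52.5 − 20)·130 = 4225.

4225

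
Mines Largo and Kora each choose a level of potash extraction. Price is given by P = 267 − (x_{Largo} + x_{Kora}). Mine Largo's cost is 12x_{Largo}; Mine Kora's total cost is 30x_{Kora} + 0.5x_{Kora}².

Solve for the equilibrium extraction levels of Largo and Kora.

105.6, 43.8

Mine Largo's profit: π = x_{Largo}(267 − (x_{Largo} + x_{Kora})) − 12x_{Largo}.
∂π/∂x_{Largo} = 255 − 2x_{Largo} − x_{Kora} = 0, so x_{Largo} = 127.5 − 0.5x_{Kora}.
For Kora: ∂π/∂x_{Kora} = 237 − 3x_{Kora} − x_{Largo} = 0 ⇒ x_{Kora} = 79 − (1/3)x_{Largo}.
Plugging x_{Kora} into Largo's best response: x_{Largo} = 127.5 − 0.5(79 − (1/3)x_{Largo}) ⇒ (5/6)x_{Largo} = 88, so x_{Largo} = 105.6.
Then x_{Kora} = 79 − (1/3)·105.6 = 43.8.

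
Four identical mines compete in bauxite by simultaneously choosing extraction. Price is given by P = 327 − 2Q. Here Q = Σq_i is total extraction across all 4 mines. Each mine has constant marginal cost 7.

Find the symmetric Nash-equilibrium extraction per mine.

A representative mine's profit is π_i = q_i(327 − 2Q) − 7q_i, with Q = q_i + Σ_{j≠i} q_j.
First-order condition: 320 − 4q_i − 2Σ_{j≠i} q_j = 0.
In a symmetric equilibrium every mine chooses the same q, so Σ_{j≠i} q_j = 3q. The condition becomes 320 − 10q = 0, giving q = 320/10 = 32.

32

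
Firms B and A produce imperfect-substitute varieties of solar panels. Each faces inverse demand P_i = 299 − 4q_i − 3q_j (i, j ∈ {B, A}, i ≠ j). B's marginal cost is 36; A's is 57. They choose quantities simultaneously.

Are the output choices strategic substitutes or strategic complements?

Firm B's profit: π = q_B(299 − 4q_B − 3q_A) − 36q_B.
∂π/∂q_B = 263 − 8q_B − 3q_A = 0 ⇒ q_B = 32.875 − 0.375q_A.
The best-response slope dq_B/dq_A = −0.375 < 0: the reaction function is downward-sloping, so the choices are strategic substitutes.

strategic substitutes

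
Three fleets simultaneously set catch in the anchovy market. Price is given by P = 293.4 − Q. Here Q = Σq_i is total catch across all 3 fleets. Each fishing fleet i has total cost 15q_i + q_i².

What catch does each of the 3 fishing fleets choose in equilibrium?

A representative fishing fleet's profit is π_i = q_i(293.4 − Q) − 15q_i − q_i², with Q = q_i + Σ_{j≠i} q_j.
First-order condition: 278.4 − 4q_i − Σ_{j≠i} q_j = 0.
Imposing symmetry (q_j = q for all j) turns Σ_{j≠i} q_j into 2q, so 278.4 = 6q and q = 46.4.

46.4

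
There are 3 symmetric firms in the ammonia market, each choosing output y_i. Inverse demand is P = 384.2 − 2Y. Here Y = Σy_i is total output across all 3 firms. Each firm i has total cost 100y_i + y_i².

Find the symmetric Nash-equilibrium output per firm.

28.42

A representative firm's profit is π_i = y_i(384.2 − 2Y) − 100y_i − y_i², with Y = y_i + Σ_{j≠i} y_j.
First-order condition: 284.2 − 6y_i − 2Σ_{j≠i} y_j = 0.
In a symmetric equilibrium every firm chooses the same y, so Σ_{j≠i} y_j = 2y. The condition becomes 284.2 − 10y = 0, giving y = 284.2/10 = 28.42.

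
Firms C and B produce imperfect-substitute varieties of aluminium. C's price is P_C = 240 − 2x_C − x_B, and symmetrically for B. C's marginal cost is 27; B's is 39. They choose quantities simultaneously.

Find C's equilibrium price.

Firm C's profit: π = x_C(240 − 2x_C − x_B) − 27x_C.
∂π/∂x_C = 213 − 4x_C − x_B = 0 ⇒ x_C = 53.25 − 0.25x_B.
Similarly x_B = 50.25 − 0.25x_C.
Plugging x_B into C's best response: x_C = 53.25 − 0.25(50.25 − 0.25x_C) ⇒ 0.9375x_C = 40.6875, so x_C = 43.4.
Then x_B = 50.25 − 0.25·43.4 = 39.4.
P_C = 240 − 2·43.4 − 39.4 = 113.8.

113.8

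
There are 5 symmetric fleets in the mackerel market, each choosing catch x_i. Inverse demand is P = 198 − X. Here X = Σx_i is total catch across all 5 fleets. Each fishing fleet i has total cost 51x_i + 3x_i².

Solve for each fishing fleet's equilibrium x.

A representative fishing fleet's profit is π_i = x_i(198 − X) − 51x_i − 3x_i², with X = x_i + Σ_{j≠i} x_j.
First-order condition: 147 − 8x_i − Σ_{j≠i} x_j = 0.
With identical fishing fleets, set every x_j = x: then 147 − 8x − 4x = 0, i.e. x = 147/12 = 12.25.

12.25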